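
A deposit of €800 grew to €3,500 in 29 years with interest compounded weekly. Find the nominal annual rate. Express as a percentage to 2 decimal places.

5.09%

The 1508-period growth factor is 3,500/800 = 4.375.
r/52 = 4.375^(1/1508) − 1 ≈ 0.000979197, so r ≈ 52·0.000979197 = 5.09182%.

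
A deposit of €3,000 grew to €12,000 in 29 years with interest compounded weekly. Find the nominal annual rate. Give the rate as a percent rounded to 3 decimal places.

(1 + r/52)^1508 = 12,000/3,000 = 4.
1 + r/52 = 4^(1/1508) ≈ 1.00092, so r/52 ≈ 0.000919716.
r ≈ 52·0.000919716 = 4.78252%.

4.783%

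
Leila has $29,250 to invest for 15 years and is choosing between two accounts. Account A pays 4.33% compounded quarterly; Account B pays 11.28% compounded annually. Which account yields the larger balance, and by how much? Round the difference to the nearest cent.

Account A growth factor: (1 + 0.010825)^60 ≈ 1.9079125653; balance ≈ 55,806.4425.
Account B growth factor: (1 + 0.1128)^15 ≈ 4.96885993474; balance ≈ 145,339.1531.
Account B is larger by 89,532.7106.

Account B, by $89,532.71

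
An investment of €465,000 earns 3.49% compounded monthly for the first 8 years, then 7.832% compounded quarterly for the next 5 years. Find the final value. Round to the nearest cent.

€905,645.31

After 8 years at 3.49%: 465,000 × 1.32153611324 ≈ 614,514.2927.
Then 5 years at 7.832%: 614,514.2927 × 1.47375793317 ≈ 905,645.3138.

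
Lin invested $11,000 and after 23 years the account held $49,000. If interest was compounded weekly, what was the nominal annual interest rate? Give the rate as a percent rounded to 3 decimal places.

6.499%

The 1196-period growth factor is 49,000/11,000 = 4.45455.
r/52 = 4.45455^(1/1196) − 1 ≈ 0.00124988, so r ≈ 52·0.00124988 = 6.49938%.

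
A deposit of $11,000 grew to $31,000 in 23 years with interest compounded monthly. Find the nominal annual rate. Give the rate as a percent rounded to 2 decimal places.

(1 + r/12)^276 = 31,000/11,000 = 2.81818.
1 + r/12 = 2.81818^(1/276) ≈ 1.003761, so r/12 ≈ 0.00376101.
r ≈ 12·0.00376101 = 4.51321%.

4.51%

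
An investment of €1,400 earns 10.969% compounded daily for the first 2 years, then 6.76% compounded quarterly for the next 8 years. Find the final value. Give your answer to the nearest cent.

After 2 years at 10.969%: 1,400 × 1.245263361 ≈ 1,743.3687.
Then 8 years at 6.76%: 1,743.3687 × 1.709637025 ≈ 2,980.5277.

€2,980.53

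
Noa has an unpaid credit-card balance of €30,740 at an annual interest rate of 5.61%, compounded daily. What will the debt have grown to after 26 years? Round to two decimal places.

Growth factor = (1 + 0.0561/365)^9490 ≈ 4.29945348914.
A ≈ 30,740 × 4.29945348914 ≈ 132,165.2003.

€132,165.20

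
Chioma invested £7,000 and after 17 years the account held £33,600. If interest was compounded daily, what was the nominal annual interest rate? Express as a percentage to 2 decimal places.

9.23%

(1 + r/365)^6205 = 33,600/7,000 = 4.8.
1 + r/365 = 4.8^(1/6205) ≈ 1.000253, so r/365 ≈ 0.000252831.
r ≈ 365·0.000252831 = 9.22832%.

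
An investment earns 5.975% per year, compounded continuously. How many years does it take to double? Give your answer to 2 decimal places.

e^(0.05975t) = 2, so 0.05975t = ln 2 ≈ 0.69315.
t ≈ 0.69315/0.05975 ≈ 11.6008.

11.60 years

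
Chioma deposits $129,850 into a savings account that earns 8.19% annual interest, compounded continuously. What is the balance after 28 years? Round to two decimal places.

$1,286,370.46

A = P·e^(rt) = 129,850·e^(0.0819·28) = 129,850·e^2.2932.
e^2.2932 ≈ 9.906588095407, so A ≈ 1,286,370.4642.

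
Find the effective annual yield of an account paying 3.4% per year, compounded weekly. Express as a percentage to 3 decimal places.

3.457%

One year is 52 periods at 0.000653846 each: (1 + 0.000653846)^52 ≈ 1.034573.
EAR = 1.034573 − 1 ≈ 3.45731%.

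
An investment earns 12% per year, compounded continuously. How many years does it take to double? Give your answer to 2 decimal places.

e^(0.12t) = 2, so 0.12t = ln 2 ≈ 0.69315.
t ≈ 0.69315/0.12 ≈ 5.7762.

5.78 years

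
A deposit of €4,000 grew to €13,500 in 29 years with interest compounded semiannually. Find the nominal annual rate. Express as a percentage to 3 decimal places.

4.239%

The 58-period growth factor is 13,500/4,000 = 3.375.
r/2 = 3.375^(1/58) − 1 ≈ 0.0211938, so r ≈ 2·0.0211938 = 4.23876%.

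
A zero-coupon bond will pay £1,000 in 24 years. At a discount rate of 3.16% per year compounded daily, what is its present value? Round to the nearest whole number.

Growth factor = (1 + 0.0316/365)^8760 ≈ 2.13478763.
P = 1,000/2.13478763 ≈ 468.4307.

£468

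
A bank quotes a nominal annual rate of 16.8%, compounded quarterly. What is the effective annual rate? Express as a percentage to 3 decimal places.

17.888%

One year is 4 periods at 0.042 each: (1 + 0.042)^4 ≈ 1.178883.
EAR = 1.178883 − 1 ≈ 17.88835%.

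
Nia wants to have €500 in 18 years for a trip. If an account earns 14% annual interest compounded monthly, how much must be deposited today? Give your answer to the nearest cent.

Periodic rate = 14%/12 = 0.0116667; 216 periods.
P = 500/(1 + 0.14/12)^216 ≈ 500/12.2486208 ≈ 40.8209.

€40.82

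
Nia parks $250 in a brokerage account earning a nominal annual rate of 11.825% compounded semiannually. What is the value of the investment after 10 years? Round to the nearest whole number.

Periodic rate = 11.825%/2 = 0.059125; periods = 2·10 = 20.
A = 250·(1 + 0.059125)^20 ≈ 250·3.15460065 ≈ 788.6502.

$789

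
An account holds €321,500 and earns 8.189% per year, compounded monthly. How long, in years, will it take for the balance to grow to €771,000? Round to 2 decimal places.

10.72 years

We need (1 + 0.00682417)^(12t) = 2.3981, so 12t = ln 2.3981 / ln 1.006824 ≈ 128.6123.
t ≈ 128.6123/12 = 10.7177 years.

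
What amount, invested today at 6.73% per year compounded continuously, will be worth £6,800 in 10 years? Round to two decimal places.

£3,469.20

P = A·e^(−rt) = 6,800·e^(−0.673).
e^(−0.673) ≈ 0.5101757524, so P ≈ 3,469.1951.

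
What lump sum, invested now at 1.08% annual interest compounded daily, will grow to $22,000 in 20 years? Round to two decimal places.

$17,726.23

Growth factor = (1 + 0.0108/365)^7300 ≈ 1.241098413.
P = 22,000/1.241098413 ≈ 17,726.2333.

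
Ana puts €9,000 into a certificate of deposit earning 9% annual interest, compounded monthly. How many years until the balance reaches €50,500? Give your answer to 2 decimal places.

We need (1 + 0.0075)^(12t) = 5.6111, so 12t = ln 5.6111 / ln 1.0075 ≈ 230.8278.
t ≈ 230.8278/12 = 19.2357 years.

19.24 years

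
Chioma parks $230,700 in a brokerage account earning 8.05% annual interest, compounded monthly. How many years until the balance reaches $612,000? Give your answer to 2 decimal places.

12.16 years

We need (1 + 0.00670833)^(12t) = 2.6528, so 12t = ln 2.6528 / ln 1.006708 ≈ 145.9204.
t ≈ 145.9204/12 = 12.1600 years.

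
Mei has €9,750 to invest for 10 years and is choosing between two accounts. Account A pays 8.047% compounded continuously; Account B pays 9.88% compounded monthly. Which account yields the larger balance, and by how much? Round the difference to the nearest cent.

Account B, by €4,280.15

Account A growth factor: e^(0.08047·10) = e^0.8047 ≈ 2.2360255905; balance ≈ 21,801.2495.
Account B growth factor: (1 + 0.0988/12)^120 ≈ 2.6750148217; balance ≈ 26,081.3945.
Account B is larger by 4,280.1450.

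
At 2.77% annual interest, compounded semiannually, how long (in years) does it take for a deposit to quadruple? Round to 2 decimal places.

50.39 years

(1 + 0.01385)^(2t) = 4.
2t = ln 4 / ln(1 + 0.01385) ≈ 1.3863/0.013755 ≈ 100.7850.
t ≈ 50.3925.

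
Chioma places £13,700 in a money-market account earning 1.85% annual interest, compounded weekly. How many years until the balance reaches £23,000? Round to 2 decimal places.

(1 + 0.000355769)^(52t) = 23,000/13,700 = 1.6788.
52t·ln(1 + 0.000355769) = ln(1.6788); 52t = 0.5181/0.000355706 ≈ 1456.5356.
t ≈ 28.0103 years.

28.01 years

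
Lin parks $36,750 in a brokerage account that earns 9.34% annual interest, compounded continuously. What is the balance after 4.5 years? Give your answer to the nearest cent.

A = P·e^(rt) = 36,750·e^(0.0934·4.5) = 36,750·e^0.4203.
e^0.4203 ≈ 1.5224182126, so A ≈ 55,948.8693.

$55,948.87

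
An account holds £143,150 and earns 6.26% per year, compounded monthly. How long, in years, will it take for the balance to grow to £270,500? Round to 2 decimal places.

10.19 years

We need (1 + 0.00521667)^(12t) = 1.8896, so 12t = ln 1.8896 / ln 1.005217 ≈ 122.3075.
t ≈ 122.3075/12 = 10.1923 years.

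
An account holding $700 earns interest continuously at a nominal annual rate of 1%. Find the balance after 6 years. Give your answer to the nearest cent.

$743.29

A = P·e^(rt) = 700·e^(0.01·6) = 700·e^0.06.
e^0.06 ≈ 1.06183655, so A ≈ 743.2856.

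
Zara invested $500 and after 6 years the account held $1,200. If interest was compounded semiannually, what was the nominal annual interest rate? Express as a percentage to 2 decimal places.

(1 + r/2)^12 = 1,200/500 = 2.4.
1 + r/2 = 2.4^(1/12) ≈ 1.075683, so r/2 ≈ 0.0756829.
r ≈ 2·0.0756829 = 15.13658%.

15.14%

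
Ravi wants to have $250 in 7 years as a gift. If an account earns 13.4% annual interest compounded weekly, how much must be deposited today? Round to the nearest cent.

Growth factor = (1 + 0.134/52)^364 ≈ 2.55178597.
P = 250/2.55178597 ≈ 97.9706.

$97.97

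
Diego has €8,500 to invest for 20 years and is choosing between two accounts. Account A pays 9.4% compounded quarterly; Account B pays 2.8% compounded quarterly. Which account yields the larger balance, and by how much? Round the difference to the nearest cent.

Account A, by €39,654.58

Account A growth factor: (1 + 0.0235)^80 ≈ 6.4125056368; balance ≈ 54,506.2979.
Account B growth factor: (1 + 0.007)^80 ≈ 1.7472604408; balance ≈ 14,851.7137.
Account A is larger by 39,654.5842.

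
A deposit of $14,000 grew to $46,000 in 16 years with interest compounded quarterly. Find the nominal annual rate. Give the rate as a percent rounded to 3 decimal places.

7.504%

(1 + r/4)^64 = 46,000/14,000 = 3.28571.
1 + r/4 = 3.28571^(1/64) ≈ 1.018761, so r/4 ≈ 0.0187611.
r ≈ 4·0.0187611 = 7.50443%.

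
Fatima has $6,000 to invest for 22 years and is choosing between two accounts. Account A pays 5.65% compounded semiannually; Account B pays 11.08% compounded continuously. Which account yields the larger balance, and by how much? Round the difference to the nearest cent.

Account A growth factor: (1 + 0.02825)^44 ≈ 3.4067761639; balance ≈ 20,440.6570.
Account B growth factor: e^(0.1108·22) = e^2.4376 ≈ 11.445538461; balance ≈ 68,673.2308.
Account B is larger by 48,232.5738.

Account B, by $48,232.57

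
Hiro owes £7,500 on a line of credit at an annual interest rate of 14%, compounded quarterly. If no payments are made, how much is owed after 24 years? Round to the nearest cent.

Growth factor = (1 + 0.035)^96 ≈ 27.1815100579.
A ≈ 7,500 × 27.1815100579 ≈ 203,861.3254.

£203,861.33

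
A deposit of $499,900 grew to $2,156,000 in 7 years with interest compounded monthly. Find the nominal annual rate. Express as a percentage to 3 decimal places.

(1 + r/12)^84 = 2,156,000/499,900 = 4.31286.
1 + r/12 = 4.31286^(1/84) ≈ 1.017552, so r/12 ≈ 0.0175523.
r ≈ 12·0.0175523 = 21.06274%.

21.063%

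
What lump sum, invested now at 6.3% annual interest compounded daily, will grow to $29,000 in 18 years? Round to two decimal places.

$9,331.48

Growth factor = (1 + 0.063/365)^6570 ≈ 3.1077598013.
P = 29,000/3.1077598013 ≈ 9,331.4805.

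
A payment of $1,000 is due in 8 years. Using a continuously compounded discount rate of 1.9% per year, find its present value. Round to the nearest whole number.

$859

P = A·e^(−rt) = 1,000·e^(−0.152).
e^(−0.152) ≈ 0.858988281, so P ≈ 858.9883.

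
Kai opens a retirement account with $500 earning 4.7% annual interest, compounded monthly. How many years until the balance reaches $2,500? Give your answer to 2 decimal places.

34.31 years

We need (1 + 0.00391667)^(12t) = 5, so 12t = ln 5 / ln 1.003917 ≈ 411.7245.
t ≈ 411.7245/12 = 34.3104 years.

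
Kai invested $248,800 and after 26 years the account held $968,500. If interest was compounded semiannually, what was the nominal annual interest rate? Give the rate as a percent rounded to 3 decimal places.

(1 + r/2)^52 = 968,500/248,800 = 3.89268.
1 + r/2 = 3.89268^(1/52) ≈ 1.026481, so r/2 ≈ 0.0264811.
r ≈ 2·0.0264811 = 5.29622%.

5.296%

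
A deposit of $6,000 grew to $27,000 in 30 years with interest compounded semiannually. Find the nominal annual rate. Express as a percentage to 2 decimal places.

5.08%

The 60-period growth factor is 27,000/6,000 = 4.5.
r/2 = 4.5^(1/60) − 1 ≈ 0.0253848, so r ≈ 2·0.0253848 = 5.07696%.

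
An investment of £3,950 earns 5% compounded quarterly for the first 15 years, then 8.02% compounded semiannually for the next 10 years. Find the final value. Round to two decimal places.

After 15 years at 5%: 3,950 × 2.107181347 ≈ 8,323.3663.
Then 10 years at 8.02%: 8,323.3663 × 2.1953406927 ≈ 18,272.6248.

£18,272.62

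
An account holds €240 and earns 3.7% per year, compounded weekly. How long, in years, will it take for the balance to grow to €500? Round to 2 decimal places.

(1 + 0.000711538)^(52t) = 500/240 = 2.0833.
52t·ln(1 + 0.000711538) = ln(2.0833); 52t = 0.73397/0.000711285 ≈ 1031.8912.
t ≈ 19.8441 years.

19.84 years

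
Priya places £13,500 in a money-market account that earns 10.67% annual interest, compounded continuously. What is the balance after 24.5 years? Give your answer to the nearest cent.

A = P·e^(rt) = 13,500·e^(0.1067·24.5) = 13,500·e^2.61415.
e^2.61415 ≈ 13.6556041799, so A ≈ 184,350.6564.

£184,350.66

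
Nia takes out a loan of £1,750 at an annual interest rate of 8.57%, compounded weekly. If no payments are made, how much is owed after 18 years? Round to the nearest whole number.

Growth factor = (1 + 0.0857/52)^936 ≈ 4.670799393.
A ≈ 1,750 × 4.670799393 ≈ 8,173.8989.

£8,174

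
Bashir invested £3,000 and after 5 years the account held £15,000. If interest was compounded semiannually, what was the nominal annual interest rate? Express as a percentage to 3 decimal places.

The 10-period growth factor is 15,000/3,000 = 5.
r/2 = 5^(1/10) − 1 ≈ 0.174619, so r ≈ 2·0.174619 = 34.92379%.

34.924%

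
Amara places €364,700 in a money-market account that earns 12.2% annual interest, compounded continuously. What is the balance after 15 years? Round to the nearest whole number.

€2,273,498

A = P·e^(rt) = 364,700·e^(0.122·15) = 364,700·e^1.83.
e^1.83 ≈ 6.233886658525, so A ≈ 2,273,498.4644.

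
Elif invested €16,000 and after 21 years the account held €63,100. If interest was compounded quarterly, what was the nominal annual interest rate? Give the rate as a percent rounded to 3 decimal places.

The 84-period growth factor is 63,100/16,000 = 3.94375.
r/4 = 3.94375^(1/84) − 1 ≈ 0.016469, so r ≈ 4·0.016469 = 6.58762%.

6.588%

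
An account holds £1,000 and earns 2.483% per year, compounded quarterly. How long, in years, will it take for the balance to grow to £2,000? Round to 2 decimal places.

(1 + 0.0062075)^(4t) = 2,000/1,000 = 2.
4t·ln(1 + 0.0062075) = ln(2); 4t = 0.69315/0.00618831 ≈ 112.0091.
t ≈ 28.0023 years.

28.00 years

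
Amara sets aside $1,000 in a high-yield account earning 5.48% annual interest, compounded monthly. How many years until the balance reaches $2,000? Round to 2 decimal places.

(1 + 0.00456667)^(12t) = 2,000/1,000 = 2.
12t·ln(1 + 0.00456667) = ln(2); 12t = 0.69315/0.00455627 ≈ 152.1304.
t ≈ 12.6775 years.

12.68 years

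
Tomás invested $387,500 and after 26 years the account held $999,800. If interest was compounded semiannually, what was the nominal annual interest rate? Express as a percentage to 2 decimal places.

3.68%

The 52-period growth factor is 999,800/387,500 = 2.58013.
r/2 = 2.58013^(1/52) − 1 ≈ 0.0183948, so r ≈ 2·0.0183948 = 3.67896%.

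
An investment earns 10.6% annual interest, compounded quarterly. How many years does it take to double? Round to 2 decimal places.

6.63 years

(1 + 0.0265)^(4t) = 2.
4t = ln 2 / ln(1 + 0.0265) ≈ 0.69315/0.026155 ≈ 26.5016.
t ≈ 6.6254.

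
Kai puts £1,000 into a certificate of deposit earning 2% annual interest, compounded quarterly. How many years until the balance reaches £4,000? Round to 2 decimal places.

69.49 years

(1 + 0.005)^(4t) = 4,000/1,000 = 4.
4t·ln(1 + 0.005) = ln(4); 4t = 1.3863/0.00498754 ≈ 277.9514.
t ≈ 69.4879 years.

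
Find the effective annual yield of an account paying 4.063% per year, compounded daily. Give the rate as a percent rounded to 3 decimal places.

EAR = (1 + 4.063%/365)^365 − 1 = (1 + 0.000111315)^365 − 1.
(1 + 0.000111315)^365 ≈ 1.041464, so EAR ≈ 4.14643%.

4.146%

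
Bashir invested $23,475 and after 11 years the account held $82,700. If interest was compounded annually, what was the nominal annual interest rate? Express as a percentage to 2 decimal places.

The 11-period growth factor is 82,700/23,475 = 3.5229.
r = 3.5229^(1/11) − 1 ≈ 0.121291, i.e. 12.12906%.

12.13%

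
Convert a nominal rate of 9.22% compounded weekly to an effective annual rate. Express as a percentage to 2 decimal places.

One year is 52 periods at 0.00177308 each: (1 + 0.00177308)^52 ≈ 1.096495.
EAR = 1.096495 − 1 ≈ 9.64946%.

9.65%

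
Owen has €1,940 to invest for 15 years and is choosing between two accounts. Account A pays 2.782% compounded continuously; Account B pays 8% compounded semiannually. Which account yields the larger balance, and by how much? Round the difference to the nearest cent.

Account A growth factor: e^(0.02782·15) = e^0.4173 ≈ 1.517857802; balance ≈ 2,944.6441.
Account B growth factor: (1 + 0.04)^30 ≈ 3.24339751; balance ≈ 6,292.1912.
Account B is larger by 3,347.5470.

Account B, by €3,347.55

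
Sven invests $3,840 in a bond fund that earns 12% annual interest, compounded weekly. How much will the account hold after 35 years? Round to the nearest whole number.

Growth factor = (1 + 0.12/52)^1820 ≈ 66.3644345605.
A ≈ 3,840 × 66.3644345605 ≈ 254,839.4287.

$254,839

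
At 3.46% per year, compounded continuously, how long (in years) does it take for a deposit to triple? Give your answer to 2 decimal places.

31.75 years

e^(0.0346t) = 3, so 0.0346t = ln 3 ≈ 1.0986.
t ≈ 1.0986/0.0346 ≈ 31.7518.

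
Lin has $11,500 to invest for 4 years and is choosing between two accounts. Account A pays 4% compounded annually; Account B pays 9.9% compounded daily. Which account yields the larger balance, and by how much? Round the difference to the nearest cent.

Account A growth factor: (1 + 0.04)^4 ≈ 1.16985856; balance ≈ 13,453.3734.
Account B growth factor: (1 + 0.099/365)^1460 ≈ 1.4857895368; balance ≈ 17,086.5797.
Account B is larger by 3,633.2062.

Account B, by $3,633.21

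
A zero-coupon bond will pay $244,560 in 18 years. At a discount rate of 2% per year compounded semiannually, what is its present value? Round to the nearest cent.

Growth factor = (1 + 0.01)^36 ≈ 1.43076878359.
P = 244,560/1.43076878359 ≈ 170,929.0857.

$170,929.09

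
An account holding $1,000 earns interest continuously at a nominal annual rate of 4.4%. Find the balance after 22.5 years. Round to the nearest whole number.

$2,691

A = P·e^(rt) = 1,000·e^(0.044·22.5) = 1,000·e^0.99.
e^0.99 ≈ 2.691234472, so A ≈ 2,691.2345.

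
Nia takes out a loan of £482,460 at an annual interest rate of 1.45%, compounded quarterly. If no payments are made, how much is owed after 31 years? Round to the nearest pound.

Periodic rate = 1.45%/4 = 0.003625; periods = 4·31 = 124.
A = 482,460·(1 + 0.003625)^124 ≈ 482,460·1.5662547263 ≈ 755,655.2553.

£755,655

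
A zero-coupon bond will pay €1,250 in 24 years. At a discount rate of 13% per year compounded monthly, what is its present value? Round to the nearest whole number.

Periodic rate = 13%/12 = 0.0108333; 288 periods.
P = 1,250/(1 + 0.13/12)^288 ≈ 1,250/22.26956777 ≈ 56.1304.

€56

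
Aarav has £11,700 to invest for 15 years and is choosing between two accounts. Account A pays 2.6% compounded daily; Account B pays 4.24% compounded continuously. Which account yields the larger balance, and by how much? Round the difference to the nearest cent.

A: (1 + 0.026/365)^5475 ≈ 1.4769602791, so 11,700 × 1.4769602791 ≈ 17,280.4353.
B: e^(0.0424·15) = e^0.636 ≈ 1.8889101074, so 11,700 × 1.8889101074 ≈ 22,100.2483.
Difference ≈ 4,819.8130 in favor of B.

Account B, by £4,819.81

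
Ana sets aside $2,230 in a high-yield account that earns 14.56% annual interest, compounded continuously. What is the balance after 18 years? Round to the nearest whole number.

A = P·e^(rt) = 2,230·e^(0.1456·18) = 2,230·e^2.6208.
e^2.6208 ≈ 13.746716561, so A ≈ 30,655.1779.

$30,655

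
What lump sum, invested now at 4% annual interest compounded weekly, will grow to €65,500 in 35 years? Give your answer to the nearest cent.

€16,160.80

Periodic rate = 4%/52 = 0.000769231; 1820 periods.
P = 65,500/(1 + 0.04/52)^1820 ≈ 65,500/4.0530181039 ≈ 16,160.7963.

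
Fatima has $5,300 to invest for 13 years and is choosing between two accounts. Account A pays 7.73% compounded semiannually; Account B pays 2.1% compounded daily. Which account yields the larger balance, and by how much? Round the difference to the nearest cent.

Account A, by $7,242.51

Account A growth factor: (1 + 0.03865)^26 ≈ 2.6804015569; balance ≈ 14,206.1283.
Account B growth factor: (1 + 0.021/365)^4745 ≈ 1.313889927; balance ≈ 6,963.6166.
Account A is larger by 7,242.5116.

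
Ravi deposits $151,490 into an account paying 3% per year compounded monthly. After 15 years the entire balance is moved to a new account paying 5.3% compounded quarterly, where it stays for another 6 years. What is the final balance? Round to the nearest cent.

After 15 years at 3%: 151,490 × 1.56743172467 ≈ 237,450.2320.
Then 6 years at 5.3%: 237,450.2320 × 1.37150911397 ≈ 325,665.1573.

$325,665.16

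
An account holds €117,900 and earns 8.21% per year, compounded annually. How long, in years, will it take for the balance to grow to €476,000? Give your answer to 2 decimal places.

17.69 years

We need (1 + 0.0821)^t = 4.0373, so t = ln 4.0373 / ln 1.0821 ≈ 17.6872.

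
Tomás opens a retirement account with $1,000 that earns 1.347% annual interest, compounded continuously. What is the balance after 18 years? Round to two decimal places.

$1,274.38

A = P·e^(rt) = 1,000·e^(0.01347·18) = 1,000·e^0.24246.
e^0.24246 ≈ 1.274380273, so A ≈ 1,274.3803.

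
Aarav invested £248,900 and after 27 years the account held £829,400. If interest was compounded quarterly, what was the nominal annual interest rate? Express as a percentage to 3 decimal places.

4.483%

(1 + r/4)^108 = 829,400/248,900 = 3.33226.
1 + r/4 = 3.33226^(1/108) ≈ 1.011207, so r/4 ≈ 0.0112073.
r ≈ 4·0.0112073 = 4.48290%.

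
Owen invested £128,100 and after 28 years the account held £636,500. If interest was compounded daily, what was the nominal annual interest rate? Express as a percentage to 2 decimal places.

(1 + r/365)^10220 = 636,500/128,100 = 4.96877.
1 + r/365 = 4.96877^(1/10220) ≈ 1.000157, so r/365 ≈ 0.000156879.
r ≈ 365·0.000156879 = 5.72607%.

5.73%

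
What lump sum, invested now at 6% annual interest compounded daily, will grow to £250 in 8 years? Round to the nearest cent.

£154.70

Periodic rate = 6%/365 = 0.000164384; 2920 periods.
P = 250/(1 + 0.06/365)^2920 ≈ 250/1.61601065 ≈ 154.7020.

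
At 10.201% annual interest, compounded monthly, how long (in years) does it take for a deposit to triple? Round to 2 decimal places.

(1 + 0.00850083)^(12t) = 3.
12t = ln 3 / ln(1 + 0.00850083) ≈ 1.0986/0.0084649 ≈ 129.7844.
t ≈ 10.8154.

10.82 years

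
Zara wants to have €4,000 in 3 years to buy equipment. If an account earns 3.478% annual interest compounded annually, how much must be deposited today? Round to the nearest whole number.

€3,610

Annual rate = 3.478% = 0.03478; 3 periods.
P = 4,000/(1 + 0.03478)^3 ≈ 4,000/1.108011017 ≈ 3,610.0724.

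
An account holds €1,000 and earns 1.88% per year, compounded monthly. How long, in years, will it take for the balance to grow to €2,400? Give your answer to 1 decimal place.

We need (1 + 0.00156667)^(12t) = 2.4, so 12t = ln 2.4 / ln 1.001567 ≈ 559.2475.
t ≈ 559.2475/12 = 46.6040 years.

46.6 years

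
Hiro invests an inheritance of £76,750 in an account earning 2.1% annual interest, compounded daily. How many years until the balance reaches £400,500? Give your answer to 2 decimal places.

78.68 years

(1 + 0.0000575342)^(365t) = 400,500/76,750 = 5.2182.
365t·ln(1 + 0.0000575342) = ln(5.2182); 365t = 1.6522/5.75326e-05 ≈ 28716.9470.
t ≈ 78.6766 years.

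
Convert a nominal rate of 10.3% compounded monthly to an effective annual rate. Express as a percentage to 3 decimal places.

EAR = (1 + 10.3%/12)^12 − 1 = (1 + 0.00858333)^12 − 1.
(1 + 0.00858333)^12 ≈ 1.108004, so EAR ≈ 10.80043%.

10.800%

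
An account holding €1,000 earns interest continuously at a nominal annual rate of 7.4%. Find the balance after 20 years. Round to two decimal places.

€4,392.95

A = P·e^(rt) = 1,000·e^(0.074·20) = 1,000·e^1.48.
e^1.48 ≈ 4.392945681, so A ≈ 4,392.9457.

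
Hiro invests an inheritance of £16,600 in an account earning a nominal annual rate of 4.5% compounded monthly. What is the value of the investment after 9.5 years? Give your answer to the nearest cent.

£25,434.41

Periodic rate = 4.5%/12 = 0.00375; periods = 12·9.5 = 114.
A = 16,600·(1 + 0.00375)^114 ≈ 16,600·1.5321936026 ≈ 25,434.4138.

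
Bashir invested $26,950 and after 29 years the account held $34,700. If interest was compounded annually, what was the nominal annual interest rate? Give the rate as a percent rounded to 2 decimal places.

0.88%

The 29-period growth factor is 34,700/26,950 = 1.28757.
r = 1.28757^(1/29) − 1 ≈ 0.00875383, i.e. 0.87538%.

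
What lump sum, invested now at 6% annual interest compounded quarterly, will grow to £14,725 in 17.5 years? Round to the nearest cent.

Periodic rate = 6%/4 = 0.015; 70 periods.
P = 14,725/(1 + 0.015)^70 ≈ 14,725/2.8354562942 ≈ 5,193.1677.

£5,193.17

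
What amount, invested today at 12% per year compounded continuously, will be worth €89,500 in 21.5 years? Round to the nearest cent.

P = A·e^(−rt) = 89,500·e^(−2.58).
e^(−2.58) ≈ 0.075774004023, so P ≈ 6,781.7734.

€6,781.77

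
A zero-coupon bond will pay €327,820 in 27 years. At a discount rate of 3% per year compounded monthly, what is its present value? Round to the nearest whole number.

Growth factor = (1 + 0.0025)^324 ≈ 2.2456369141.
P = 327,820/2.2456369141 ≈ 145,980.8565.

€145,981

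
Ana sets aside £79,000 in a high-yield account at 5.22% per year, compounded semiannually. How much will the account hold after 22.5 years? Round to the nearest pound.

Periodic rate = 5.22%/2 = 0.0261; periods = 2·22.5 = 45.
A = 79,000·(1 + 0.0261)^45 ≈ 79,000·3.18812941612 ≈ 251,862.2239.

£251,862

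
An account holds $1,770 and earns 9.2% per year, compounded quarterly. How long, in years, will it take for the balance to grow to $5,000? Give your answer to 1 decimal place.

11.4 years

(1 + 0.023)^(4t) = 5,000/1,770 = 2.8249.
4t·ln(1 + 0.023) = ln(2.8249); 4t = 1.0385/0.0227395 ≈ 45.6676.
t ≈ 11.4169 years.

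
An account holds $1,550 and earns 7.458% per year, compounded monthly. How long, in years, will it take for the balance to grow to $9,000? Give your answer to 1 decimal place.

(1 + 0.006215)^(12t) = 9,000/1,550 = 5.8065.
12t·ln(1 + 0.006215) = ln(5.8065); 12t = 1.759/0.00619577 ≈ 283.8986.
t ≈ 23.6582 years.

23.7 years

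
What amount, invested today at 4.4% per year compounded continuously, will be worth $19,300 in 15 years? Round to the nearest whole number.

P = A·e^(−rt) = 19,300·e^(−0.66).
e^(−0.66) ≈ 0.51685133449, so P ≈ 9,975.2308.

$9,975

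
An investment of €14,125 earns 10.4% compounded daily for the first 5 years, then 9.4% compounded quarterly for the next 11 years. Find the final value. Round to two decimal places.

€66,016.83

Phase 1: 14,125·(1 + 0.104/365)^1825 ≈ 23,756.8809.
Phase 2: 23,756.8809·(1 + 0.0235)^44 ≈ 66,016.8332.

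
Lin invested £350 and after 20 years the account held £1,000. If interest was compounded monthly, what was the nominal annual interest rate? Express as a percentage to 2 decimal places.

(1 + r/12)^240 = 1,000/350 = 2.85714.
1 + r/12 = 2.85714^(1/240) ≈ 1.004384, so r/12 ≈ 0.00438384.
r ≈ 12·0.00438384 = 5.26061%.

5.26%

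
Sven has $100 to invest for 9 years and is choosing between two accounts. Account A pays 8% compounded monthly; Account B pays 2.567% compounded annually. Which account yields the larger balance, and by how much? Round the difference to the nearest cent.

Account A, by $79.33

A: (1 + 0.08/12)^108 ≈ 2.04953024, so 100 × 2.04953024 ≈ 204.9530.
B: (1 + 0.02567)^9 ≈ 1.25622918, so 100 × 1.25622918 ≈ 125.6229.
Difference ≈ 79.3301 in favor of A.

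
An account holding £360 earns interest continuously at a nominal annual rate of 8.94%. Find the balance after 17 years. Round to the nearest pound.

A = P·e^(rt) = 360·e^(0.0894·17) = 360·e^1.5198.
e^1.5198 ≈ 4.571310842, so A ≈ 1,645.6719.

£1,646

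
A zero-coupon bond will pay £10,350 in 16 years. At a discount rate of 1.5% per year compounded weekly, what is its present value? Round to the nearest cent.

Periodic rate = 1.5%/52 = 0.000288462; 832 periods.
P = 10,350/(1 + 0.015/52)^832 ≈ 10,350/1.2712051548 ≈ 8,141.8801.

£8,141.88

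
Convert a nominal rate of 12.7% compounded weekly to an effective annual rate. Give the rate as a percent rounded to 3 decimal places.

One year is 52 periods at 0.00244231 each: (1 + 0.00244231)^52 ≈ 1.135241.
EAR = 1.135241 − 1 ≈ 13.52412%.

13.524%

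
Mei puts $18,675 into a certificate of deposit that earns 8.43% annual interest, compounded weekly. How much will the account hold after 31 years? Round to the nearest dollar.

Periodic rate = 8.43%/52 = 0.00162115; periods = 52·31 = 1612.
A = 18,675·(1 + 0.0843/52)^1612 ≈ 18,675·13.6151617444 ≈ 254,263.1456.

$254,263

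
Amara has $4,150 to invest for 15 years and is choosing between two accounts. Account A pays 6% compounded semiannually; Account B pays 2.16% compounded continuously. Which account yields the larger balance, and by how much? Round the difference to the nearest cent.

Account A, by $4,335.15

A: (1 + 0.03)^30 ≈ 2.4272624712, so 4,150 × 2.4272624712 ≈ 10,073.1393.
B: e^(0.0216·15) = e^0.324 ≈ 1.382647307, so 4,150 × 1.382647307 ≈ 5,737.9863.
Difference ≈ 4,335.1529 in favor of A.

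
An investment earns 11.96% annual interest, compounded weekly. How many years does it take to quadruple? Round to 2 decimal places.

(1 + 0.0023)^(52t) = 4.
52t = ln 4 / ln(1 + 0.0023) ≈ 1.3863/0.00229736 ≈ 603.4296.
t ≈ 11.6044.

11.60 years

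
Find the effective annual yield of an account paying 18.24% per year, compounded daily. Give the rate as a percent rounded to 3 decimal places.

20.004%

One year is 365 periods at 0.000499726 each: (1 + 0.000499726)^365 ≈ 1.200039.
EAR = 1.200039 − 1 ≈ 20.00395%.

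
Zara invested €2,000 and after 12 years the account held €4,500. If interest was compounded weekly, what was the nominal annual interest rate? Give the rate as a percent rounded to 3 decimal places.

6.762%

The 624-period growth factor is 4,500/2,000 = 2.25.
r/52 = 2.25^(1/624) − 1 ≈ 0.00130041, so r ≈ 52·0.00130041 = 6.76214%.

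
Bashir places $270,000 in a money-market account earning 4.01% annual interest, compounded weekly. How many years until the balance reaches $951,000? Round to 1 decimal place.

We need (1 + 0.000771154)^(52t) = 3.5222, so 52t = ln 3.5222 / ln 1.000771 ≈ 1633.3674.
t ≈ 1633.3674/52 = 31.4109 years.

31.4 years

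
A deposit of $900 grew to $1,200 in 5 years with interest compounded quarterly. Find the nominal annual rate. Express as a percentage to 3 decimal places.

5.795%

(1 + r/4)^20 = 1,200/900 = 1.33333.
1 + r/4 = 1.33333^(1/20) ≈ 1.014488, so r/4 ≈ 0.0144881.
r ≈ 4·0.0144881 = 5.79522%.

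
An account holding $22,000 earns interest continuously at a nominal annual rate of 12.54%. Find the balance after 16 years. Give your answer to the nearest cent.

$163,602.95

A = P·e^(rt) = 22,000·e^(0.1254·16) = 22,000·e^2.0064.
e^2.0064 ≈ 7.43649770918, so A ≈ 163,602.9496.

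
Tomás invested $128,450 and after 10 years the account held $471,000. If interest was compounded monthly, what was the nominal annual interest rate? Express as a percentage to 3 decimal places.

(1 + r/12)^120 = 471,000/128,450 = 3.6668.
1 + r/12 = 3.6668^(1/120) ≈ 1.010886, so r/12 ≈ 0.0108865.
r ≈ 12·0.0108865 = 13.06378%.

13.064%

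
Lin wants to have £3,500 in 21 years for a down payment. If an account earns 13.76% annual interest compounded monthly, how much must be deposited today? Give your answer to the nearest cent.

£197.82

Periodic rate = 13.76%/12 = 0.0114667; 252 periods.
P = 3,500/(1 + 0.1376/12)^252 ≈ 3,500/17.69281326 ≈ 197.8204.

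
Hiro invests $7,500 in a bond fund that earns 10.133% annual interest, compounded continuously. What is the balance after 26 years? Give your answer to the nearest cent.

$104,530.93

A = P·e^(rt) = 7,500·e^(0.10133·26) = 7,500·e^2.63458.
e^2.63458 ≈ 13.9374575016, so A ≈ 104,530.9313.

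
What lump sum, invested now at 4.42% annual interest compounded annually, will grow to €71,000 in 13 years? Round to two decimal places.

€40,464.15

Growth factor = (1 + 0.0442)^13 ≈ 1.7546397162.
P = 71,000/1.7546397162 ≈ 40,464.1473.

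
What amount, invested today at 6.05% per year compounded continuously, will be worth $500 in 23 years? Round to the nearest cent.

P = A·e^(−rt) = 500·e^(−1.3915).
e^(−1.3915) ≈ 0.248701972, so P ≈ 124.3510.

$124.35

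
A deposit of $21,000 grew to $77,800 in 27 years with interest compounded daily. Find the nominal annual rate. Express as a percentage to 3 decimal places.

4.851%

(1 + r/365)^9855 = 77,800/21,000 = 3.70476.
1 + r/365 = 3.70476^(1/9855) ≈ 1.000133, so r/365 ≈ 0.000132898.
r ≈ 365·0.000132898 = 4.85076%.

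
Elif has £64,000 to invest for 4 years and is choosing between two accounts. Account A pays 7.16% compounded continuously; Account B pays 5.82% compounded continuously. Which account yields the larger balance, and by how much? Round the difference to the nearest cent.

A: e^(0.0716·4) = e^0.2864 ≈ 1.3316249987, so 64,000 × 1.3316249987 ≈ 85,223.9999.
B: e^(0.0582·4) = e^0.2328 ≈ 1.2621290283, so 64,000 × 1.2621290283 ≈ 80,776.2578.
Difference ≈ 4,447.7421 in favor of A.

Account A, by £4,447.74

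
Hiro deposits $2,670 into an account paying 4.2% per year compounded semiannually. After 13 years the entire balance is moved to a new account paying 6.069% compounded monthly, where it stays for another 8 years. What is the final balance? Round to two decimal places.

$7,438.88

Phase 1: 2,670·(1 + 0.021)^26 ≈ 4,583.3240.
Phase 2: 4,583.3240·(1 + 0.0050575)^96 ≈ 7,438.8841.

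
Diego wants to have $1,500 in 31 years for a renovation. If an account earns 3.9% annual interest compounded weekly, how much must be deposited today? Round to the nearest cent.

$447.95

Periodic rate = 3.9%/52 = 0.00075; 1612 periods.
P = 1,500/(1 + 0.00075)^1612 ≈ 1,500/3.348615081 ≈ 447.9464.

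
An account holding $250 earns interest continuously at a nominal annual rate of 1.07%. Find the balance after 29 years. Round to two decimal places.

$340.96

A = P·e^(rt) = 250·e^(0.0107·29) = 250·e^0.3103.
e^0.3103 ≈ 1.3638342, so A ≈ 340.9586.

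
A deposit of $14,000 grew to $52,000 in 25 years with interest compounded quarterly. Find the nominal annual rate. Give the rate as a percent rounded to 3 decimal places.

The 100-period growth factor is 52,000/14,000 = 3.71429.
r/4 = 3.71429^(1/100) − 1 ≈ 0.0132083, so r ≈ 4·0.0132083 = 5.28333%.

5.283%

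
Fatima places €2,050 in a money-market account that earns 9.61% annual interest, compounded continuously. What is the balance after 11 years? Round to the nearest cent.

€5,899.93

A = P·e^(rt) = 2,050·e^(0.0961·11) = 2,050·e^1.0571.
e^1.0571 ≈ 2.878012639, so A ≈ 5,899.9259.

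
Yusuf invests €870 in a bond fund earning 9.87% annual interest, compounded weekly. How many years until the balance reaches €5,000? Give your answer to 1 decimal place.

17.7 years

(1 + 0.00189808)^(52t) = 5,000/870 = 5.7471.
52t·ln(1 + 0.00189808) = ln(5.7471); 52t = 1.7487/0.00189628 ≈ 922.1750.
t ≈ 17.7341 years.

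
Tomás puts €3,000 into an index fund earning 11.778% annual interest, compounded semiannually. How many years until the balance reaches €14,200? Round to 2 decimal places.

We need (1 + 0.05889)^(2t) = 4.7333, so 2t = ln 4.7333 / ln 1.05889 ≈ 27.1688.
t ≈ 27.1688/2 = 13.5844 years.

13.58 years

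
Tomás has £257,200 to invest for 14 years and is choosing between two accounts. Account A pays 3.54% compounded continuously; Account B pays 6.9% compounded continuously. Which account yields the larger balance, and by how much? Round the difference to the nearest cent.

A: e^(0.0354·14) = e^0.4956 ≈ 1.64148283335, so 257,200 × 1.64148283335 ≈ 422,189.3847.
B: e^(0.069·14) = e^0.966 ≈ 2.62741375696, so 257,200 × 2.62741375696 ≈ 675,770.8183.
Difference ≈ 253,581.4336 in favor of B.

Account B, by £253,581.43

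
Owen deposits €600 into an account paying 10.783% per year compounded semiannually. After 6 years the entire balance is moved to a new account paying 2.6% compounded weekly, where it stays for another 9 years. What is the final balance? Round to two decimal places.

€1,423.70

After 6 years at 10.783%: 600 × 1.877876506 ≈ 1,126.7259.
Then 9 years at 2.6%: 1,126.7259 × 1.263570596 ≈ 1,423.6977.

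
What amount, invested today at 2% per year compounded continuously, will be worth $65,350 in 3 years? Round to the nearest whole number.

$61,544

P = A·e^(−rt) = 65,350·e^(−0.06).
e^(−0.06) ≈ 0.94176453358, so P ≈ 61,544.3123.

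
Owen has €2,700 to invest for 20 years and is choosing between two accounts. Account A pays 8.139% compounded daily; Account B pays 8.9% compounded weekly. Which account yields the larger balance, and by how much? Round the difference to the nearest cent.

Account B, by €2,238.59

Account A growth factor: (1 + 0.08139/365)^7300 ≈ 5.0917344985; balance ≈ 13,747.6831.
Account B growth factor: (1 + 0.089/52)^1040 ≈ 5.9208408047; balance ≈ 15,986.2702.
Account B is larger by 2,238.5870.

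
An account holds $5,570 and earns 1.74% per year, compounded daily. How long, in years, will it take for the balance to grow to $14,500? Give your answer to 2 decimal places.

54.99 years

We need (1 + 0.0000476712)^(365t) = 2.6032, so 365t = ln 2.6032 / ln 1.000048 ≈ 20070.3095.
t ≈ 20070.3095/365 = 54.9871 years.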